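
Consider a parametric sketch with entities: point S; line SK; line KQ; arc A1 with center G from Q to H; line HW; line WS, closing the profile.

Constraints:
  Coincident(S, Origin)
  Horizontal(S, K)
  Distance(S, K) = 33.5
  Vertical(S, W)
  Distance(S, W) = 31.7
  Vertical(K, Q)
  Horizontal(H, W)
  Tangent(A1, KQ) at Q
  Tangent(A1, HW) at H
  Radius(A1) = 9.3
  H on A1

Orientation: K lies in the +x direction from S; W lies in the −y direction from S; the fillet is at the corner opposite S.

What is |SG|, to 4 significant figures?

32.98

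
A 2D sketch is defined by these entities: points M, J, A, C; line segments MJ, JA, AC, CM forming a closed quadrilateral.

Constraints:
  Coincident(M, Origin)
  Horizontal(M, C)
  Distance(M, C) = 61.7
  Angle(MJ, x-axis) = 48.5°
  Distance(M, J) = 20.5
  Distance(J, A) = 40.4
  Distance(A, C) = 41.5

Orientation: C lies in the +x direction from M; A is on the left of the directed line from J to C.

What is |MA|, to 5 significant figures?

60.535

Checks: MJ at 48.50° ✓; |JA| = 40.40 ✓; |AC| = 41.50 ✓.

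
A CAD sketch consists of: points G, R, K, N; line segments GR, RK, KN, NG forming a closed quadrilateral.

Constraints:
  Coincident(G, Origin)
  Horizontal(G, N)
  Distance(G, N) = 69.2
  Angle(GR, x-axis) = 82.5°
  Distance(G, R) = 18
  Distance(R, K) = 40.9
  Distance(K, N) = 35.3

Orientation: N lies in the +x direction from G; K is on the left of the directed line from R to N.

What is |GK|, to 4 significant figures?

48.88

Checks: |RK| = 40.90 ✓; |KN| = 35.30 ✓.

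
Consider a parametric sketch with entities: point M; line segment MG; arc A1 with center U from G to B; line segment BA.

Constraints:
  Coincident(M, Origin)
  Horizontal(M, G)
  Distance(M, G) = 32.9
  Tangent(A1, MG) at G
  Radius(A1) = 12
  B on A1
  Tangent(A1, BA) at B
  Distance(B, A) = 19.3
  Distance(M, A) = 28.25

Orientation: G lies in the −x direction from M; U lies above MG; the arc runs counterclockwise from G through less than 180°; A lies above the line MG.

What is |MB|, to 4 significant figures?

23.08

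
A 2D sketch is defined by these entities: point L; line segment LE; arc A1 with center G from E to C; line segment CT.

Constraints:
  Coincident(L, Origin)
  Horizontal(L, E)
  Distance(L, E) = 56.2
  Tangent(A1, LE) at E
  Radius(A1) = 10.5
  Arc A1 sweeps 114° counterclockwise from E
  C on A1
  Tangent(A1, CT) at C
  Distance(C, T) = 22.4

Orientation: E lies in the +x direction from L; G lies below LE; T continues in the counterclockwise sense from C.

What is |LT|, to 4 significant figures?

65.92

On A1, E sits at bearing 90° from G; a 114° counterclockwise sweep puts C at bearing 204°, so C = G + 10.5·(cos 204°, sin 204°) = (46.61, -14.77). The tangent condition forces GC to be normal to CT, so CT runs along (−sin 204°, cos 204°); with |CT| = 22.4, T = (55.72, -35.23). Then |LT| = |T − L| = 65.92.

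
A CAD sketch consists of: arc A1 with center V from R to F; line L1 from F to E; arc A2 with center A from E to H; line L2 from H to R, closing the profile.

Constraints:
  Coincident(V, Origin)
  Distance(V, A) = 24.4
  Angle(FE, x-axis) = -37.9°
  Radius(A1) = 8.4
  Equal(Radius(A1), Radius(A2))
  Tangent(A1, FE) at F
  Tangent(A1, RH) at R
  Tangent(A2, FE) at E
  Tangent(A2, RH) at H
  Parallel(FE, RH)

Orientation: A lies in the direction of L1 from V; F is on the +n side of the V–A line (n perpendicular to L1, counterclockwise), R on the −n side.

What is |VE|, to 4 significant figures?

25.81

The slot axis is L1's direction at -37.9°, so u = (cos -37.9°, sin -37.9°) = (0.7891, -0.6143) and n = (−sin -37.9°, cos -37.9°) = (0.6143, 0.7891). V is at the origin and A lies 24.4 along u from V, so A = 24.4·u = (19.25, -14.99). Tangency of A1 to both parallel lines with radius 8.4 puts F and R at V ± 8.4·n: F = (5.160, 6.628), R = (-5.160, -6.628). Equal radii place E and H the same way about A: E = A + 8.4·n = (24.41, -8.360), H = A − 8.4·n = (14.09, -21.62). Then |VE| = |E − V| = 25.81.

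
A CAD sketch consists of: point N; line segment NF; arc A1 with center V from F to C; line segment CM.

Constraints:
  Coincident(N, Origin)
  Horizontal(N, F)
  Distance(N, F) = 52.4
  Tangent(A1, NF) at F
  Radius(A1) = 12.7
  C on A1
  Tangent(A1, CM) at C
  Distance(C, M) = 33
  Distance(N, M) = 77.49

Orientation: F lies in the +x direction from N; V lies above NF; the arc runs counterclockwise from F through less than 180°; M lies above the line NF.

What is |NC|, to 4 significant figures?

66.52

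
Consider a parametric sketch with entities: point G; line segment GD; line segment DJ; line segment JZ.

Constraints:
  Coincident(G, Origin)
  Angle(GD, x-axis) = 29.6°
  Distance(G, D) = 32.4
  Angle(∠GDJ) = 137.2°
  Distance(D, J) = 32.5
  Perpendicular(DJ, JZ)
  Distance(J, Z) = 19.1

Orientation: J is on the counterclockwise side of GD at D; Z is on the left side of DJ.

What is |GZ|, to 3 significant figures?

56.3

∠GDJ = 137.2°, so DJ runs at 29.6° + (180° − 137.2°) = 72.4° from the x-axis; with |DJ| = 32.5, J = D + 32.5·(cos 72.4°, sin 72.4°) = (38.0, 47.0). DJ is perpendicular to JZ; with |JZ| = 19.1 on the left of DJ, Z = J + 19.1·(-0.953, 0.302) = (19.8, 52.8). Then |GZ| = |Z − G| = 56.3.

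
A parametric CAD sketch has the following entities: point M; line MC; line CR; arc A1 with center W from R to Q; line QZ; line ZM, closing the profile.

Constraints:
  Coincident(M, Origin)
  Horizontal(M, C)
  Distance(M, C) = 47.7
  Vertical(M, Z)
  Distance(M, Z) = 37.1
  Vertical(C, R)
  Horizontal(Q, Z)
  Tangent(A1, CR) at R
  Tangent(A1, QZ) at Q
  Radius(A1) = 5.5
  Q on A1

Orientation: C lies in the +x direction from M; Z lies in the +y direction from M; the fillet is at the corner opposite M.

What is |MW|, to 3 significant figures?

52.7

M is at the origin; M and C share the same y with |MC| = 47.7 and C on the +x side, so C = (47.7, 0.00). MZ is vertical with |MZ| = 37.1 and Z on the +y side, so Z = (0.00, 37.1). The virtual corner opposite M is at (47.7, 37.1). Since A1 is tangent to CR there, WR ⟂ CR and since A1 is tangent to QZ there, WQ ⟂ QZ, with radius 5.5, so the center W sits 5.5 in from both sides at W = (42.2, 31.6). Then |MW| = |W − M| = 52.7.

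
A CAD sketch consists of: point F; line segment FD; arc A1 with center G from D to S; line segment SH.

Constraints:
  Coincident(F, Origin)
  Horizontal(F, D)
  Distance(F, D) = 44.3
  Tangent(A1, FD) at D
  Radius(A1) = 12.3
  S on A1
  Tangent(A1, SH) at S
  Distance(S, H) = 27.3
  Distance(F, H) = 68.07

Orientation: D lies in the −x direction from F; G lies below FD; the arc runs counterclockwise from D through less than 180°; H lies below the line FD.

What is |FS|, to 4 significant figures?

58.07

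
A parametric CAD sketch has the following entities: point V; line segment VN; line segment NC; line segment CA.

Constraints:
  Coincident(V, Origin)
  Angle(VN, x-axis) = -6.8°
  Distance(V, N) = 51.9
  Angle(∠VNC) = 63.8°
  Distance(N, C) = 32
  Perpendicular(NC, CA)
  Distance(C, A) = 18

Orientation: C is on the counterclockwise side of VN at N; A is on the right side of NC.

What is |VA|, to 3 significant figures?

65.2

∠VNC = 63.8°, so NC runs at -6.8° + (180° − 63.8°) = 109° from the x-axis; with |NC| = 32.0, C = N + 32.0·(cos 109°, sin 109°) = (40.9, 24.0). The perpendicularity gives CA at right angles to NC; with |CA| = 18.0 on the right of NC, A = C + 18.0·(0.943, 0.332) = (57.9, 30.0). Then |VA| = |A − V| = 65.2.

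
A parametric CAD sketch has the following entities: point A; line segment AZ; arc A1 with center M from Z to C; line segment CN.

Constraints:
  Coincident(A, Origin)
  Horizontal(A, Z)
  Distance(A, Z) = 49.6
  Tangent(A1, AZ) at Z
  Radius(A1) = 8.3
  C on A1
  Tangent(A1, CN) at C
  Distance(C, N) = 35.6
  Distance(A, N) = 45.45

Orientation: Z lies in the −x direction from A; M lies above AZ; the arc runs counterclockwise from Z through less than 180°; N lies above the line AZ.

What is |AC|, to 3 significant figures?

42.4

Checks: A = (0.00, 0.00) ✓; |MC| = 8.300 ✓; ∠(MC, CN) = 90.00° ✓; |CN| = 35.60 ✓; |AN| = 45.45 ✓.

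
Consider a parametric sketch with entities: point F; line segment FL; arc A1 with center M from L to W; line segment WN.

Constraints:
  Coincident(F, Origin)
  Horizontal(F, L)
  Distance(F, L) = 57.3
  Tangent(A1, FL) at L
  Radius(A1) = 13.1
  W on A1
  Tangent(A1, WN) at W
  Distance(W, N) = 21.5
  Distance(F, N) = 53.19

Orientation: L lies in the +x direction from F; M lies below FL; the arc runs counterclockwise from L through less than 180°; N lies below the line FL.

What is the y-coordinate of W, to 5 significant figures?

-11.569

Checks: |MW| = 13.10 ✓; ∠(MW, WN) = 90.00° ✓; |WN| = 21.50 ✓; |FN| = 53.19 ✓.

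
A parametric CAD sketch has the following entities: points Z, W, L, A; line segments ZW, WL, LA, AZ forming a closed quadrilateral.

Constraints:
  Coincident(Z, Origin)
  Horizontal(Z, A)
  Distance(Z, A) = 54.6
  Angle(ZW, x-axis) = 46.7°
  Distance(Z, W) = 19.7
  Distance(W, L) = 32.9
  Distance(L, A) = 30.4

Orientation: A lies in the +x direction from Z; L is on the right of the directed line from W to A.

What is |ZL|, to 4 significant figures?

32.00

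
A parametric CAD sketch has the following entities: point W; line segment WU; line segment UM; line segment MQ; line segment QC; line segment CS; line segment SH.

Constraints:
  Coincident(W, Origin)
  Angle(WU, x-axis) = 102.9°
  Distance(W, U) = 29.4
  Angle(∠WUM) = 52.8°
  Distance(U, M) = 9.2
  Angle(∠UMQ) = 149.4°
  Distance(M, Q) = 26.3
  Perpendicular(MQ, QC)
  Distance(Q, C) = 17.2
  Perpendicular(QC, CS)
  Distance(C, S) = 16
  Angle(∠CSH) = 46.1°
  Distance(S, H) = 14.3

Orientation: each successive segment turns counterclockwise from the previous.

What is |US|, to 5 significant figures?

22.104

The perpendicularity gives QC at right angles to MQ, so QC runs at -9.3000°; with |QC| = 17.2, C = (0.25885, -7.1338). The perpendicularity gives CS at right angles to QC, so CS runs at 80.700°; with |CS| = 16.0, S = (2.8445, 8.6559). Then |US| = |S − U| = 22.104.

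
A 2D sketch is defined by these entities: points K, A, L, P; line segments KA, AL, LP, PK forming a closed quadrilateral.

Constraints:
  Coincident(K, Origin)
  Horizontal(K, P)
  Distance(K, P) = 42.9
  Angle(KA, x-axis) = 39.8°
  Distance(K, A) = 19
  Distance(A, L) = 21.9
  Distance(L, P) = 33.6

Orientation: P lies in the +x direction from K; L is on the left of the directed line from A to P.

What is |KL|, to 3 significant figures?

40.6

K is at the origin; KP is horizontal with |KP| = 42.9 and P in +x, so P = (42.9, 0). KA runs at 39.8° with |KA| = 19.0, so A = (14.6, 12.2). L is determined by |AL| = 21.9 and |LP| = 33.6 together: it lies at the intersection of circle(A, 21.9) and circle(P, 33.6). With |AP| = 30.8, the foot of the radical line on AP is 4.86 from A and the perpendicular offset is √(21.9² − 4.86²) = 21.4. Taking the left-of-AP solution: L = (27.5, 29.9).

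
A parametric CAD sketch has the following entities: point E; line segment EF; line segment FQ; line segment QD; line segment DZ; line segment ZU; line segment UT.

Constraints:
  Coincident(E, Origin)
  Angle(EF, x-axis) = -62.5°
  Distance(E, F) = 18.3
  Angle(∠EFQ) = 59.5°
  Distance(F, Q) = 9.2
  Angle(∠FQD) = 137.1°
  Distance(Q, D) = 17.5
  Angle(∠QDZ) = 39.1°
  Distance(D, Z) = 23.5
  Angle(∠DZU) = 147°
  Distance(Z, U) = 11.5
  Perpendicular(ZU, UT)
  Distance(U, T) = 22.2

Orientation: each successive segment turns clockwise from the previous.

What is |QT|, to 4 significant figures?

15.73

E is at the origin; EF runs at -62.5° with length 18.3, so F = (8.450, -16.23). ∠EFQ = 59.5° gives FQ at 177.0° from the x-axis; with |FQ| = 9.2, Q = (-0.7374, -15.75). ∠FQD = 137.1° gives QD at 134.1° from the x-axis; with |QD| = 17.5, D = (-12.92, -3.184). ∠QDZ = 39.1° gives DZ at -6.800° from the x-axis; with |DZ| = 23.5, Z = (10.42, -5.966). ∠DZU = 147.0° gives ZU at -39.80° from the x-axis; with |ZU| = 11.5, U = (19.25, -13.33). ZU is perpendicular to UT, so UT runs at -129.8°; with |UT| = 22.2, T = (5.044, -30.38). Then |QT| = |T − Q| = 15.73.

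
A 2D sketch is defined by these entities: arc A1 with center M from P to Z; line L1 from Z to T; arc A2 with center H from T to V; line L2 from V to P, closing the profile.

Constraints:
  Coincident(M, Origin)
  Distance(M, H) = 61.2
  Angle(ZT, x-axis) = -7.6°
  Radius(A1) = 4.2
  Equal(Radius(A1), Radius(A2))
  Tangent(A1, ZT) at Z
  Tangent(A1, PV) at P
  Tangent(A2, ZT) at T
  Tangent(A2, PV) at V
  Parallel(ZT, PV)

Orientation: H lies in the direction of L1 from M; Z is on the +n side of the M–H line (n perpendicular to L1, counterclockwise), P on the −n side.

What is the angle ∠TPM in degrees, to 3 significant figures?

82.2°

The slot axis is L1's direction at -7.6°, so u = (cos -7.6°, sin -7.6°) = (0.991, -0.132) and n = (−sin -7.6°, cos -7.6°) = (0.132, 0.991). M is at the origin and H lies 61.2 along u from M, so H = 61.2·u = (60.7, -8.09). Tangency of A1 to both parallel lines with radius 4.2 puts Z and P at M ± 4.2·n: Z = (0.555, 4.16), P = (-0.555, -4.16). Equal radii place T and V the same way about H: T = H + 4.2·n = (61.2, -3.93), V = H − 4.2·n = (60.1, -12.3). Then cos ∠TPM = PT·PM / (|PT||PM|), giving 82.2°.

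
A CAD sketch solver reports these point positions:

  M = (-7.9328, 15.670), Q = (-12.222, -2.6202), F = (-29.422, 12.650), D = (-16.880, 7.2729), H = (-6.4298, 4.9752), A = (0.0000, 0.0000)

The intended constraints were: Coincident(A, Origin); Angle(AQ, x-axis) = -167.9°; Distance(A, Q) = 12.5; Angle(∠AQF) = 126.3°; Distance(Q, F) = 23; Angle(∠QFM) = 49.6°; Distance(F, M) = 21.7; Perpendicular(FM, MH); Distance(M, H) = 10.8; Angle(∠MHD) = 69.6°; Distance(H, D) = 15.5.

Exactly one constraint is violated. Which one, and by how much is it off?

Distance(H, D) = 15.5 — off by 4.80.

A = (0.00, 0.00) ✓; AQ at -167.9° ✓; |AQ| = 12.50 ✓; ∠AQF = 126.3° ✓; |QF| = 23.00 ✓; ∠QFM = 49.60° ✓; |FM| = 21.70 ✓; ∠(FM, MH) = 90.00° ✓; |MH| = 10.80 ✓; ∠MHD = 69.60° ✓; |HD| = 10.70 ✗.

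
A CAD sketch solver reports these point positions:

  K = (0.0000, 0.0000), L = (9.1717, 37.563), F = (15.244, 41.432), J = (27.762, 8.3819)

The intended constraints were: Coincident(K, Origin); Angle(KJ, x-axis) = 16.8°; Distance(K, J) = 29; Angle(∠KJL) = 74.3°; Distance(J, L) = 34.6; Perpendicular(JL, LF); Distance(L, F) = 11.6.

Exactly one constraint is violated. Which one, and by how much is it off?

Distance(L, F) = 11.6 — off by 4.40.

K = (0.00, 0.00) ✓; KJ at 16.80° ✓; |KJ| = 29.00 ✓; ∠KJL = 74.30° ✓; |JL| = 34.60 ✓; ∠(JL, LF) = 90.00° ✓; |LF| = 7.200 ✗.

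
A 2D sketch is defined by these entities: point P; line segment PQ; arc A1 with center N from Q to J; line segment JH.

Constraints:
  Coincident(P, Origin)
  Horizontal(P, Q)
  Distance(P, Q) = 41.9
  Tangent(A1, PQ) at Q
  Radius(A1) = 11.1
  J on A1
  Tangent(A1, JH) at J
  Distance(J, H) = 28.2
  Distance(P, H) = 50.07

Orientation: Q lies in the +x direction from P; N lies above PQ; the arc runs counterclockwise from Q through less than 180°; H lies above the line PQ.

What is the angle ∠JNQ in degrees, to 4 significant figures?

132.7°

P is at the origin; PQ is horizontal with |PQ| = 41.9 and Q on the +x side, so Q = (41.90, 0.000). A1 meets PQ tangentially, so NQ is at right angles to PQ, so N = Q + (0, 11.1) = (41.90, 11.10). Since NJ ⟂ JH (tangency), |NH| = √(11.1² + 28.2²) = 30.31 regardless of where J sits on A1. So H lies on both circle(P, 50.07) and circle(N, 30.31); the above-PQ intersection is H = (30.95, 39.36). J is the foot of the tangent from H: J = (50.06, 18.62).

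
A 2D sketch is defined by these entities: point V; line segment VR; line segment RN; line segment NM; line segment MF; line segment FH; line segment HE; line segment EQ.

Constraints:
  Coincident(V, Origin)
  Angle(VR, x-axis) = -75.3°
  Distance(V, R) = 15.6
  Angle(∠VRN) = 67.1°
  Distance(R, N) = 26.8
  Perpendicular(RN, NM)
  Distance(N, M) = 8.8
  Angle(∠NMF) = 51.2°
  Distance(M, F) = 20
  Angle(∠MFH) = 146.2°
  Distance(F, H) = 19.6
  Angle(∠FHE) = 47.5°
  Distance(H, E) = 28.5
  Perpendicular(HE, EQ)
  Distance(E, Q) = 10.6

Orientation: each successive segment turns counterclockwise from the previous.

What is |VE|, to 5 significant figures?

35.219

∠MFH = 146.2° gives FH at -69.800° from the x-axis; with |FH| = 19.6, H = (21.888, -29.599). ∠FHE = 47.5° gives HE at 62.700° from the x-axis; with |HE| = 28.5, E = (34.959, -4.2734). Then |VE| = |E − V| = 35.219.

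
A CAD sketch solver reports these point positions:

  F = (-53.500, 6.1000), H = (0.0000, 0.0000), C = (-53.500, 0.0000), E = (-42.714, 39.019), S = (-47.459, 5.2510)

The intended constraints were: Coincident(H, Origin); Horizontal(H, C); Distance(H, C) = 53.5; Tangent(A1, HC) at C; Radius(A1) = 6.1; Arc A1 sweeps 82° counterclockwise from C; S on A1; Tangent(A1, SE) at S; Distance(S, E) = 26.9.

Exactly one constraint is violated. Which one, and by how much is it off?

Distance(S, E) = 26.9 — off by 7.20.

H = (0.00, 0.00) ✓; H.y = 0.00, C.y = 0.00 ✓; |HC| = 53.50 ✓; ∠(FC, CH) = 90.00° ✓; |FC| = 6.100 ✓; bearing(F→S) − bearing(F→C) = 82.00° ✓; |FS| = 6.100 ✓; ∠(FS, SE) = 90.00° ✓; |SE| = 34.10 ✗.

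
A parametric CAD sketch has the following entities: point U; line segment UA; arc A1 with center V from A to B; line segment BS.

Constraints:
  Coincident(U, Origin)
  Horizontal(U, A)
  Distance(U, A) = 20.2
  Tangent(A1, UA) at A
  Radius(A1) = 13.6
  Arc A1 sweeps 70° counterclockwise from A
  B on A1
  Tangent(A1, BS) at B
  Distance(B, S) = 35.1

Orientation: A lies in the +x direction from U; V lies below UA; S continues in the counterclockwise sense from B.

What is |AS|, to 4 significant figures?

48.71

On A1, A sits at bearing 90° from V; a 70° counterclockwise sweep puts B at bearing 160°, so B = V + 13.6·(cos 160°, sin 160°) = (7.420, -8.949). A1 meets BS tangentially, so VB is at right angles to BS, so BS runs along (−sin 160°, cos 160°); with |BS| = 35.1, S = (-4.585, -41.93). Then |AS| = |S − A| = 48.71.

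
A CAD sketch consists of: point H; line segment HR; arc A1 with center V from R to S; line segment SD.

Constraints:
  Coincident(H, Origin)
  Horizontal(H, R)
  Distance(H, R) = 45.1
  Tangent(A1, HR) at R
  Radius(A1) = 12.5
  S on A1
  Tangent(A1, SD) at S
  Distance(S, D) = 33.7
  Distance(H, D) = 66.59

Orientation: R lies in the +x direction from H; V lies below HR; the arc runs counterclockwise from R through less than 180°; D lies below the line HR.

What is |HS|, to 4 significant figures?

37.54

H is at the origin; HR is horizontal with |HR| = 45.1 and R on the +x side, so R = (45.10, 0.000). Tangency of A1 to HR means the radius VR is perpendicular to HR, so V = R + (0, -12.5) = (45.10, -12.50). Since VS ⟂ SD (tangency), |VD| = √(12.5² + 33.7²) = 35.94 regardless of where S sits on A1. So D lies on both circle(H, 66.59) and circle(V, 35.94); the below-HR intersection is D = (45.69, -48.44). S is the foot of the tangent from D: S = (33.45, -17.04).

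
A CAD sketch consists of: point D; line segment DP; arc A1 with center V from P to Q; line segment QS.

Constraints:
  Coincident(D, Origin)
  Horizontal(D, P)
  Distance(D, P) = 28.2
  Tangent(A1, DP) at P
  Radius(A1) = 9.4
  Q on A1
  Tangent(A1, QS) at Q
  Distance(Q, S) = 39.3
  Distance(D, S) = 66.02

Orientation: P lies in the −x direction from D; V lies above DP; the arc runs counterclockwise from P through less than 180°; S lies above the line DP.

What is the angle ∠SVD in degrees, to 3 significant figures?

140°

D is at the origin; D and P share the same y with |DP| = 28.2 and P on the −x side, so P = (-28.2, 0.00). A1 meets DP tangentially, so VP is at right angles to DP, so V = P + (0, 9.4) = (-28.2, 9.40). Since VQ ⟂ QS (tangency), |VS| = √(9.4² + 39.3²) = 40.4 regardless of where Q sits on A1. So S lies on both circle(D, 66.02) and circle(V, 40.4); the above-DP intersection is S = (-49.4, 43.8). Q is the foot of the tangent from S: Q = (-21.6, 16.1).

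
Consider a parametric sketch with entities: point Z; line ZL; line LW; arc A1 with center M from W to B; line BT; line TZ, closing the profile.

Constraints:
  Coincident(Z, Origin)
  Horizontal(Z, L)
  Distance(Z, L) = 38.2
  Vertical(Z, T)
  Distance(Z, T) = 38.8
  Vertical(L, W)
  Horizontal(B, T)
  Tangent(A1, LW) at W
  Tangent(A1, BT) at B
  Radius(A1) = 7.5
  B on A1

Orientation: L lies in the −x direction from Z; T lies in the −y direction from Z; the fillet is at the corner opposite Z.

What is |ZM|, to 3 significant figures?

43.8

Z is at the origin; ZL is horizontal with |ZL| = 38.2 and L on the −x side, so L = (-38.2, 0.00). ZT is vertical with |ZT| = 38.8 and T on the −y side, so T = (0.00, -38.8). The virtual corner opposite Z is at (-38.2, -38.8). Since A1 is tangent to LW there, MW ⟂ LW and tangency of A1 to BT means the radius MB is perpendicular to BT, with radius 7.5, so the center M sits 7.5 in from both sides at M = (-30.7, -31.3). Then |ZM| = |M − Z| = 43.8.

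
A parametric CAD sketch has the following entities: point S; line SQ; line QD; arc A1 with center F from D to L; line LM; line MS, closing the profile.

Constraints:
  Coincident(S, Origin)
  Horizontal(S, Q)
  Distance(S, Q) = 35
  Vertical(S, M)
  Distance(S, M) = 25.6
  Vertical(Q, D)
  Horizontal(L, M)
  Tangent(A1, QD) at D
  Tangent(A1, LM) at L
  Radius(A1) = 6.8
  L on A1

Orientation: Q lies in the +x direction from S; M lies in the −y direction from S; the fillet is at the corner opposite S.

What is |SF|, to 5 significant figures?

33.892

S is at the origin; S and Q share the same y with |SQ| = 35.0 and Q on the +x side, so Q = (35.000, 0.0000). S and M share the same x with |SM| = 25.6 and M on the −y side, so M = (0.0000, -25.600). The virtual corner opposite S is at (35.000, -25.600). A1 meets QD tangentially, so FD is at right angles to QD and the tangent condition forces FL to be normal to LM, with radius 6.8, so the center F sits 6.8 in from both sides at F = (28.200, -18.800). Then |SF| = |F − S| = 33.892.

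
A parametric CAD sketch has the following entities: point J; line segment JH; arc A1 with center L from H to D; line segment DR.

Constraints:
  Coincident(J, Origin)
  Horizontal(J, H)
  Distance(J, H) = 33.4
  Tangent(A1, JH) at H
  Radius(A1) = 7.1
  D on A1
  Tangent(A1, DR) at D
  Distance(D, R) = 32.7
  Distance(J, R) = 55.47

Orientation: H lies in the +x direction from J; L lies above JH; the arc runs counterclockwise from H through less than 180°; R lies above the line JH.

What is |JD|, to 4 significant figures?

41.19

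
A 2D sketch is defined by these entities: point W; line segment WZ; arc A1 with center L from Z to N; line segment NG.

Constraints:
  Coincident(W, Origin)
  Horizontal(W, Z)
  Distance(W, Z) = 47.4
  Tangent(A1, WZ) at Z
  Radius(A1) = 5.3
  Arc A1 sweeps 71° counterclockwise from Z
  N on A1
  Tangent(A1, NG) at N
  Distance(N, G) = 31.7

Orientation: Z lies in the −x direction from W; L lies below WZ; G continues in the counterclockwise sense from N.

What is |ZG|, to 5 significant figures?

36.885

W is at the origin; WZ is horizontal with |WZ| = 47.4 and Z on the −x side, so Z = (-47.400, 0.0000). The tangent condition forces LZ to be normal to WZ, so L = Z + (0, -5.3) = (-47.400, -5.3000). On A1, Z sits at bearing 90° from L; a 71° counterclockwise sweep puts N at bearing 161°, so N = L + 5.3·(cos 161°, sin 161°) = (-52.411, -3.5745). The tangent condition forces LN to be normal to NG, so NG runs along (−sin 161°, cos 161°); with |NG| = 31.7, G = (-62.732, -33.547). Then |ZG| = |G − Z| = 36.885.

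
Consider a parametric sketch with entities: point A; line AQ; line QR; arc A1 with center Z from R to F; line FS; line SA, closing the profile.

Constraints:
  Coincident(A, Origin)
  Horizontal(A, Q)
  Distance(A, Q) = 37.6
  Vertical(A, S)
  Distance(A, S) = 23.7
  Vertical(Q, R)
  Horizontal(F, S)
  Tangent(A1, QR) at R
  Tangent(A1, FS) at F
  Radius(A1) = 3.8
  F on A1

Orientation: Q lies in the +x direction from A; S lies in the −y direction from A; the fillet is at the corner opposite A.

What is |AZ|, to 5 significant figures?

39.223

A is at the origin; A and Q share the same y with |AQ| = 37.6 and Q on the +x side, so Q = (37.600, 0.0000). AS is vertical with |AS| = 23.7 and S on the −y side, so S = (0.0000, -23.700). The virtual corner opposite A is at (37.600, -23.700). A1 meets QR tangentially, so ZR is at right angles to QR and A1 meets FS tangentially, so ZF is at right angles to FS, with radius 3.8, so the center Z sits 3.8 in from both sides at Z = (33.800, -19.900). Then |AZ| = |Z − A| = 39.223.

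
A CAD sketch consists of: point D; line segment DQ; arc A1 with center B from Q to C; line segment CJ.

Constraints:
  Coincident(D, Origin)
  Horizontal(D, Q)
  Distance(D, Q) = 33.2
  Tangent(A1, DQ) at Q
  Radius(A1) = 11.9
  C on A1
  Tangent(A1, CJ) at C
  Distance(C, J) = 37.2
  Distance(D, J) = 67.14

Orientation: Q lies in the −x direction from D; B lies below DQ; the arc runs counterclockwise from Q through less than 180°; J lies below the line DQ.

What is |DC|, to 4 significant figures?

46.55

Checks: D = (0.00, 0.00) ✓; |BC| = 11.90 ✓; ∠(BC, CJ) = 90.00° ✓; |CJ| = 37.20 ✓; |DJ| = 67.14 ✓.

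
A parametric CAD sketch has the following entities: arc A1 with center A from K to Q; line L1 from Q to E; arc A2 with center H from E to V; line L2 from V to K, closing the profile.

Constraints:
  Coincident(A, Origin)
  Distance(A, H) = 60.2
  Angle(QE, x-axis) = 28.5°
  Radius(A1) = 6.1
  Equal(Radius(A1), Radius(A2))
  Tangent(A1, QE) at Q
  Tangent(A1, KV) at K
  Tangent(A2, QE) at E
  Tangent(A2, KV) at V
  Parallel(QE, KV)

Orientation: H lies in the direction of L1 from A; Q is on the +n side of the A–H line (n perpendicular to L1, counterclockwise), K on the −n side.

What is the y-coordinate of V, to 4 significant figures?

23.36

The slot axis is L1's direction at 28.5°, so u = (cos 28.5°, sin 28.5°) = (0.8788, 0.4772) and n = (−sin 28.5°, cos 28.5°) = (-0.4772, 0.8788). A is at the origin and H lies 60.2 along u from A, so H = 60.2·u = (52.90, 28.72). Tangency of A1 to both parallel lines with radius 6.1 puts Q and K at A ± 6.1·n: Q = (-2.911, 5.361), K = (2.911, -5.361). Equal radii place E and V the same way about H: E = H + 6.1·n = (49.99, 34.09), V = H − 6.1·n = (55.82, 23.36). So V.y = 23.36.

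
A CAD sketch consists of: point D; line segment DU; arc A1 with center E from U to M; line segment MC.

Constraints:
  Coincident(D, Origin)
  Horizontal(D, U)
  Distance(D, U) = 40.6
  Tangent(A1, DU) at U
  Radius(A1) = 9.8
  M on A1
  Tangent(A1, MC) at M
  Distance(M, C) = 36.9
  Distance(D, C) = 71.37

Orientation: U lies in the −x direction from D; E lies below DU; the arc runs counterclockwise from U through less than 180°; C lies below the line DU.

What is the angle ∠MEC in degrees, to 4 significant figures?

75.13°

Checks: D = (0.00, 0.00) ✓; |EM| = 9.800 ✓; ∠(EM, MC) = 90.00° ✓; |MC| = 36.90 ✓; |DC| = 71.37 ✓.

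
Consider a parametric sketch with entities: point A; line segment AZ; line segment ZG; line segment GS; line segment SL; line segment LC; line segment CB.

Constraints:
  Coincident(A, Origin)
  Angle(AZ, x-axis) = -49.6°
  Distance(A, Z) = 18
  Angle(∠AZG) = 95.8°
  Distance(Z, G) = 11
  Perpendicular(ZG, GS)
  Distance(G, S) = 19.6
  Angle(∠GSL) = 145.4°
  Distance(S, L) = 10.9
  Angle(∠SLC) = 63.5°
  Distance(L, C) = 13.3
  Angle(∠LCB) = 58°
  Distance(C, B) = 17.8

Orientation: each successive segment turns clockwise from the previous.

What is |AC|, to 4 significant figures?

0.9999

A is at the origin; AZ runs at -49.6° with length 18.0, so Z = (11.67, -13.71). ∠AZG = 95.8° gives ZG at -133.8° from the x-axis; with |ZG| = 11.0, G = (4.053, -21.65). The perpendicularity gives GS at right angles to ZG, so GS runs at 136.2°; with |GS| = 19.6, S = (-10.09, -8.081). ∠GSL = 145.4° gives SL at 101.6° from the x-axis; with |SL| = 10.9, L = (-12.29, 2.596). ∠SLC = 63.5° gives LC at -14.90° from the x-axis; with |LC| = 13.3, C = (0.5671, -0.8235). Then |AC| = |C − A| = 0.9999.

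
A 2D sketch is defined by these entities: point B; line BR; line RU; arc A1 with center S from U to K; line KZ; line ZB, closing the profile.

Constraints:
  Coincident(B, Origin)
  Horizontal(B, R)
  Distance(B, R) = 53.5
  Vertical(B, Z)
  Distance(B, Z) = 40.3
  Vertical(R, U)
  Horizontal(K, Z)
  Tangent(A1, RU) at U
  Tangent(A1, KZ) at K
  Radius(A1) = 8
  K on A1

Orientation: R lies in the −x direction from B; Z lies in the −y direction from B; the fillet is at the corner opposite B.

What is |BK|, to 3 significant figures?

60.8

The virtual corner opposite B is at (-53.5, -40.3). The tangent condition forces SU to be normal to RU and the tangent condition forces SK to be normal to KZ, with radius 8.0, so the center S sits 8.0 in from both sides at S = (-45.5, -32.3). That places the tangent points at U = (-53.5, -32.3) on RU and K = (-45.5, -40.3) on KZ. Then |BK| = |K − B| = 60.8.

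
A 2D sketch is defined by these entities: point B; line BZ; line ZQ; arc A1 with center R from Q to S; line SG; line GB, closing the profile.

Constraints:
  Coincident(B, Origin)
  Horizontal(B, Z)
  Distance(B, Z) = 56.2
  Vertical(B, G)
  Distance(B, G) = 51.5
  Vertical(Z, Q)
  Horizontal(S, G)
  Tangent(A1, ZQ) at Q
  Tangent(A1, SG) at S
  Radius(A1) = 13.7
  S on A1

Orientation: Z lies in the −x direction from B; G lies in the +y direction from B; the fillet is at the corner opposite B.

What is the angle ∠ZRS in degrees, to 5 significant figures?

160.08°

B is at the origin; BZ is horizontal with |BZ| = 56.2 and Z on the −x side, so Z = (-56.200, 0.0000). B and G share the same x with |BG| = 51.5 and G on the +y side, so G = (0.0000, 51.500). The virtual corner opposite B is at (-56.200, 51.500). Since A1 is tangent to ZQ there, RQ ⟂ ZQ and the tangent condition forces RS to be normal to SG, with radius 13.7, so the center R sits 13.7 in from both sides at R = (-42.500, 37.800). That places the tangent points at Q = (-56.200, 37.800) on ZQ and S = (-42.500, 51.500) on SG. Then cos ∠ZRS = RZ·RS / (|RZ||RS|), giving 160.08°.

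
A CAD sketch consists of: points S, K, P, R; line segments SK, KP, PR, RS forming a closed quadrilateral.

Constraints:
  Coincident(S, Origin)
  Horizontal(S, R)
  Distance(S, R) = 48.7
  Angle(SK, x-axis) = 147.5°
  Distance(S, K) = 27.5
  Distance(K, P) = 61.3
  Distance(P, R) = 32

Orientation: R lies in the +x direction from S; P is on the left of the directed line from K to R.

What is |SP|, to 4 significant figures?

46.79

Checks: |KP| = 61.30 ✓; |PR| = 32.00 ✓.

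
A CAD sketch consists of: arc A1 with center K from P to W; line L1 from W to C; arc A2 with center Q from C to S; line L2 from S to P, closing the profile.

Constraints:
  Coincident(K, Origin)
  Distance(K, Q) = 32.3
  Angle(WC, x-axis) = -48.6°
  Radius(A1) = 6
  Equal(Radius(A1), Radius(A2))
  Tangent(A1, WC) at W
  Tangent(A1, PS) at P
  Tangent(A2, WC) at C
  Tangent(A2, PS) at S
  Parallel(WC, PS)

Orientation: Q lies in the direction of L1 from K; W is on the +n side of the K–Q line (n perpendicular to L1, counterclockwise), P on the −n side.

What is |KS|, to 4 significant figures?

32.85

The slot axis is L1's direction at -48.6°, so u = (cos -48.6°, sin -48.6°) = (0.6613, -0.7501) and n = (−sin -48.6°, cos -48.6°) = (0.7501, 0.6613). K is at the origin and Q lies 32.3 along u from K, so Q = 32.3·u = (21.36, -24.23). Tangency of A1 to both parallel lines with radius 6.0 puts W and P at K ± 6.0·n: W = (4.501, 3.968), P = (-4.501, -3.968). Equal radii place C and S the same way about Q: C = Q + 6.0·n = (25.86, -20.26), S = Q − 6.0·n = (16.86, -28.20). Then |KS| = |S − K| = 32.85.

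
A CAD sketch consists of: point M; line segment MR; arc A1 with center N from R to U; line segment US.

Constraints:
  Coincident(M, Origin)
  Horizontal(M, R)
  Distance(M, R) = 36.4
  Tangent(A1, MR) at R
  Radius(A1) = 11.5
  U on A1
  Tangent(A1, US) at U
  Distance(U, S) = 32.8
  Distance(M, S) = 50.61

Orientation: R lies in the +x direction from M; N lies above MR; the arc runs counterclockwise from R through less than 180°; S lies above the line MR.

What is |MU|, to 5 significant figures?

49.051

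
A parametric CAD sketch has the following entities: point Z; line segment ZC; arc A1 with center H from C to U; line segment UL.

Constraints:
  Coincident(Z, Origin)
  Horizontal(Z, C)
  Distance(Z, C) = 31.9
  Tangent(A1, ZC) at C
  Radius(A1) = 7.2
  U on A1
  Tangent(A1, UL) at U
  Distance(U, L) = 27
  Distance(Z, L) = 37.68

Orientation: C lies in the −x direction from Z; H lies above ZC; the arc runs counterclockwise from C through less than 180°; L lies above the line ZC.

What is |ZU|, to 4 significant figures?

25.50

Checks: |HU| = 7.200 ✓; ∠(HU, UL) = 90.00° ✓; |UL| = 27.00 ✓; |ZL| = 37.68 ✓.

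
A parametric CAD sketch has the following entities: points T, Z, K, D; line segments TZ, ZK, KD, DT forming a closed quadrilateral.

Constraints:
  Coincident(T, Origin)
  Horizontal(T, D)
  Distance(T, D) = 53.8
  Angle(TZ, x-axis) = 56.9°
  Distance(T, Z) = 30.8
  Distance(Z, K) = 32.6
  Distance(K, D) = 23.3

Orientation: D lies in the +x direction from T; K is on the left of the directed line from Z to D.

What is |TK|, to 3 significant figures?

54.3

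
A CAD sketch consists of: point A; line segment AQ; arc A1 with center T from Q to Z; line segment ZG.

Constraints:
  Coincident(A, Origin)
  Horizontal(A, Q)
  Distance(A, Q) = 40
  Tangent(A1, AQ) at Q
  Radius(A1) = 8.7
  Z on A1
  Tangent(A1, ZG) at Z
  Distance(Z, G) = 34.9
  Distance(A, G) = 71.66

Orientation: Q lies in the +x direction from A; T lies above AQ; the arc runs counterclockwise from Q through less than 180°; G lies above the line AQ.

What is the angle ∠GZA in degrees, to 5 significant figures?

117.68°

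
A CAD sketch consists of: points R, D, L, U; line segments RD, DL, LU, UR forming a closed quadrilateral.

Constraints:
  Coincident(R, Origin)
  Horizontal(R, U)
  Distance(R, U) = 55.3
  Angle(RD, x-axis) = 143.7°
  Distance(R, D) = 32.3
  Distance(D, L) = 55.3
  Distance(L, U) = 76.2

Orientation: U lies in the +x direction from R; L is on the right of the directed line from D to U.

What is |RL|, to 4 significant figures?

36.77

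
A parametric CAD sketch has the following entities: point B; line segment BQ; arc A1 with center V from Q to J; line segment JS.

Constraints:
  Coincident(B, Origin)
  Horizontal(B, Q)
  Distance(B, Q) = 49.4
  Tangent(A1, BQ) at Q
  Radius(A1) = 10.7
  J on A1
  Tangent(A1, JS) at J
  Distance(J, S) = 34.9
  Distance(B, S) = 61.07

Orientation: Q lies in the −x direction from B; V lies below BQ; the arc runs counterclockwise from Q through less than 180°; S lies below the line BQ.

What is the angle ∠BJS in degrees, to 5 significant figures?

73.875°

B is at the origin; B and Q share the same y with |BQ| = 49.4 and Q on the −x side, so Q = (-49.400, 0.0000). Tangency of A1 to BQ means the radius VQ is perpendicular to BQ, so V = Q + (0, -10.7) = (-49.400, -10.700). Since VJ ⟂ JS (tangency), |VS| = √(10.7² + 34.9²) = 36.503 regardless of where J sits on A1. So S lies on both circle(B, 61.07) and circle(V, 36.503); the below-BQ intersection is S = (-40.154, -46.013). J is the foot of the tangent from S: J = (-58.502, -16.325).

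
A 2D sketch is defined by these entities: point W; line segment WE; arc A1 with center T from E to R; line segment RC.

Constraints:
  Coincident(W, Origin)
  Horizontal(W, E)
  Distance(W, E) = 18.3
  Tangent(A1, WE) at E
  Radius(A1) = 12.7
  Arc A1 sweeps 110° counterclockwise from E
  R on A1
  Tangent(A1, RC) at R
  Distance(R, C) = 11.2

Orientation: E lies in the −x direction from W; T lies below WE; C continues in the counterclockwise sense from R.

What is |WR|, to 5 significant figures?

34.707

W is at the origin; WE is horizontal with |WE| = 18.3 and E on the −x side, so E = (-18.300, 0.0000). Since A1 is tangent to WE there, TE ⟂ WE, so T = E + (0, -12.7) = (-18.300, -12.700). On A1, E sits at bearing 90° from T; a 110° counterclockwise sweep puts R at bearing 200°, so R = T + 12.7·(cos 200°, sin 200°) = (-30.234, -17.044). Then |WR| = |R − W| = 34.707.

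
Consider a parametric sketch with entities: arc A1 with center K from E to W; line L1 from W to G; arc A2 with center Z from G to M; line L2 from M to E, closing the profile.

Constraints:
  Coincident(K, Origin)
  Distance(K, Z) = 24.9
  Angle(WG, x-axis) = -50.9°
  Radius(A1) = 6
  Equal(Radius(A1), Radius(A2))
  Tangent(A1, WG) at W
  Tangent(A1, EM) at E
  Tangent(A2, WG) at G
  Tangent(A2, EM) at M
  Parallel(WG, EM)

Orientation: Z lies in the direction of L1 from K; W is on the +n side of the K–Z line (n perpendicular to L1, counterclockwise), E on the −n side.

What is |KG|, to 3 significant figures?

25.6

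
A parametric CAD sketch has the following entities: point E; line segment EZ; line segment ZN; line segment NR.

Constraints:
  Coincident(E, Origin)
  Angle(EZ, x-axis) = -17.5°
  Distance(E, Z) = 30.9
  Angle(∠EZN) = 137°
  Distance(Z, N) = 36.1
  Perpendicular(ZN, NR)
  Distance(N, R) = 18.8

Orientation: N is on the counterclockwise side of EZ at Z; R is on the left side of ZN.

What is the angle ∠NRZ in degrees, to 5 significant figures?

62.491°

E is at the origin; EZ runs at -17.5° with length 30.9, so Z = 30.9·(cos -17.5°, sin -17.5°) = (29.470, -9.2918). ∠EZN = 137.0°, so ZN runs at -17.5° + (180° − 137.0°) = 25.500° from the x-axis; with |ZN| = 36.1, N = Z + 36.1·(cos 25.500°, sin 25.500°) = (62.053, 6.2496). The perpendicularity gives NR at right angles to ZN; with |NR| = 18.8 on the left of ZN, R = N + 18.8·(-0.43051, 0.90259) = (53.960, 23.218). Then cos ∠NRZ = RN·RZ / (|RN||RZ|), giving 62.491°.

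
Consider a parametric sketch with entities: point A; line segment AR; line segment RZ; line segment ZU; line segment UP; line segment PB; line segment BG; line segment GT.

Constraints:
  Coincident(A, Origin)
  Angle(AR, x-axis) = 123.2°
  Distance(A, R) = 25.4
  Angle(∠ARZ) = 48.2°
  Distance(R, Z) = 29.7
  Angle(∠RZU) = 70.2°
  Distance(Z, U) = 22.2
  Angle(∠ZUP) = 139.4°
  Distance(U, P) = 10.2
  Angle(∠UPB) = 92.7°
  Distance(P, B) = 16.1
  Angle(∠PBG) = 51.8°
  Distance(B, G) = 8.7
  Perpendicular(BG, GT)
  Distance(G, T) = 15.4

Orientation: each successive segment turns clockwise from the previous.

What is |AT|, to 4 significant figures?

10.89

A is at the origin; AR runs at 123.2° with length 25.4, so R = (-13.91, 21.25). ∠ARZ = 48.2° gives RZ at -8.600° from the x-axis; with |RZ| = 29.7, Z = (15.46, 16.81). ∠RZU = 70.2° gives ZU at -118.4° from the x-axis; with |ZU| = 22.2, U = (4.899, -2.716). ∠ZUP = 139.4° gives UP at -159.0° from the x-axis; with |UP| = 10.2, P = (-4.623, -6.371). ∠UPB = 92.7° gives PB at 113.7° from the x-axis; with |PB| = 16.1, B = (-11.09, 8.371). ∠PBG = 51.8° gives BG at -14.50° from the x-axis; with |BG| = 8.7, G = (-2.672, 6.193). BG is perpendicular to GT, so GT runs at -104.5°; with |GT| = 15.4, T = (-6.528, -8.717). Then |AT| = |T − A| = 10.89.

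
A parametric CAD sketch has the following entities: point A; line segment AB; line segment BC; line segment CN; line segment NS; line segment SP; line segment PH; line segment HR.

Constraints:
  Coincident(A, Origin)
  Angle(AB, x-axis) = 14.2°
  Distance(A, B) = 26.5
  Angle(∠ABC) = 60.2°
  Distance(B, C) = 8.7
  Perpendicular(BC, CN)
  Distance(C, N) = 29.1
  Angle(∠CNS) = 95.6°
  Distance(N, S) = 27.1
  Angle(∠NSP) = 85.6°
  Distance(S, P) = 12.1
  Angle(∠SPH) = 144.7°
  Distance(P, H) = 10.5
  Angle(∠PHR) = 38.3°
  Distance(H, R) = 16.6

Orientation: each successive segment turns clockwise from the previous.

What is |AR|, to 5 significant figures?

25.002

∠SPH = 144.7° gives PH at -49.700° from the x-axis; with |PH| = 10.5, H = (18.540, 21.618). ∠PHR = 38.3° gives HR at 168.60° from the x-axis; with |HR| = 16.6, R = (2.2672, 24.899). Then |AR| = |R − A| = 25.002.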